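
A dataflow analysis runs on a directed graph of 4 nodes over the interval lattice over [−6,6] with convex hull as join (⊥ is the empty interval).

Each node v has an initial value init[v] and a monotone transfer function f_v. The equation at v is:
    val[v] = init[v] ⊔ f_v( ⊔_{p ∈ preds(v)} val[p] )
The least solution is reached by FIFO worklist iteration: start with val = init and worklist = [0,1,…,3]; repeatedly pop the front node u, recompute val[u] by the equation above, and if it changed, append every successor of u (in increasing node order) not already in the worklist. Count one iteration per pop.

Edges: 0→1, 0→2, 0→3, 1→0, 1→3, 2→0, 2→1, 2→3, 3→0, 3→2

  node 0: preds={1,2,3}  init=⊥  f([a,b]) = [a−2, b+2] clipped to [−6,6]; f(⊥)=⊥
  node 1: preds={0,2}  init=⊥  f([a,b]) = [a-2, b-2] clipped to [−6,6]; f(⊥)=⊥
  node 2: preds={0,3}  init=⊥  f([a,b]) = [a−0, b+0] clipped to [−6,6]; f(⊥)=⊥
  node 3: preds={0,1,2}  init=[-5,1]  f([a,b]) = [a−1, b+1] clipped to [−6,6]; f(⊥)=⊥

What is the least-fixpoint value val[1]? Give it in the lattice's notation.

Trace (11 dequeues):
  [1] u=0 | in [-5,1] | out [-6,3] | prev ⊥ | push {}
  [2] u=1 | in [-6,3] | out [-6,1] | prev ⊥ | push {0}
  [3] u=2 | in [-6,3] | out [-6,3] | prev ⊥ | push {1}
  [4] u=3 | in [-6,3] | out [-6,4] | prev [-5,1] | push {2}
  [5] u=0 | in [-6,4] | out [-6,6] | prev [-6,3] | push {3}
  [6] u=1 | in [-6,6] | out [-6,4] | prev [-6,1] | push {0}
  [7] u=2 | in [-6,6] | out [-6,6] | prev [-6,3] | push {1}
  [8] u=3 | in [-6,6] | out [-6,6] | prev [-6,4] | push {2}
  [9] u=0 | in [-6,6] | out [-6,6] | ==
  [10] u=1 | in [-6,6] | out [-6,4] | ==
  [11] u=2 | in [-6,6] | out [-6,6] | ==

Converged values:
  [0] [-6,6]
  [1] [-6,4]
  [2] [-6,6]
  [3] [-6,6]

[-6,4]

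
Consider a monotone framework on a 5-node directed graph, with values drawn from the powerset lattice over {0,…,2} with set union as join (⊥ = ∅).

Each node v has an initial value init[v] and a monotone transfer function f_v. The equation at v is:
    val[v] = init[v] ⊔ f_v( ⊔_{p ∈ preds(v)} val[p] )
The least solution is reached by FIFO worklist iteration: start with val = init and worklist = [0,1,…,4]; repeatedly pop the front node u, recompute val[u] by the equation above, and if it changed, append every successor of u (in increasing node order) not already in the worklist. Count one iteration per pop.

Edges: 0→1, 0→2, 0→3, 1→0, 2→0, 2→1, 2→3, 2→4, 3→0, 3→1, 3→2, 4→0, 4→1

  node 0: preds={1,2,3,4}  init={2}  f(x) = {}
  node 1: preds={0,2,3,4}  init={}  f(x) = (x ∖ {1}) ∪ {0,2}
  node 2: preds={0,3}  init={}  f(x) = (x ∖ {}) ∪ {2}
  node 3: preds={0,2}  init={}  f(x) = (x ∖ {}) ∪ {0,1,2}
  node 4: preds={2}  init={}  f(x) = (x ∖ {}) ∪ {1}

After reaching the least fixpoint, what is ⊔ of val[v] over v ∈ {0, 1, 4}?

{0,1,2}

Worklist (14 pops):
  #1 pop 0: in={} → {2} (no change)
  #2 pop 1: in={2} → {0,2} (was {}); enqueue [0]
  #3 pop 2: in={2} → {2} (was {}); enqueue [1]
  #4 pop 3: in={2} → {0,1,2} (was {}); enqueue [2]
  #5 pop 4: in={2} → {1,2} (was {}); enqueue []
  #6 pop 0: in={0,1,2} → {2} (no change)
  #7 pop 1: in={0,1,2} → {0,2} (no change)
  #8 pop 2: in={0,1,2} → {0,1,2} (was {2}); enqueue [0,1,3,4]
  #9 pop 0: in={0,1,2} → {2} (no change)
  #10 pop 1: in={0,1,2} → {0,2} (no change)
  #11 pop 3: in={0,1,2} → {0,1,2} (no change)
  #12 pop 4: in={0,1,2} → {0,1,2} (was {1,2}); enqueue [0,1]
  #13 pop 0: in={0,1,2} → {2} (no change)
  #14 pop 1: in={0,1,2} → {0,2} (no change)

Fixpoint:
  val[0] = {2}
  val[1] = {0,2}
  val[2] = {0,1,2}
  val[3] = {0,1,2}
  val[4] = {0,1,2}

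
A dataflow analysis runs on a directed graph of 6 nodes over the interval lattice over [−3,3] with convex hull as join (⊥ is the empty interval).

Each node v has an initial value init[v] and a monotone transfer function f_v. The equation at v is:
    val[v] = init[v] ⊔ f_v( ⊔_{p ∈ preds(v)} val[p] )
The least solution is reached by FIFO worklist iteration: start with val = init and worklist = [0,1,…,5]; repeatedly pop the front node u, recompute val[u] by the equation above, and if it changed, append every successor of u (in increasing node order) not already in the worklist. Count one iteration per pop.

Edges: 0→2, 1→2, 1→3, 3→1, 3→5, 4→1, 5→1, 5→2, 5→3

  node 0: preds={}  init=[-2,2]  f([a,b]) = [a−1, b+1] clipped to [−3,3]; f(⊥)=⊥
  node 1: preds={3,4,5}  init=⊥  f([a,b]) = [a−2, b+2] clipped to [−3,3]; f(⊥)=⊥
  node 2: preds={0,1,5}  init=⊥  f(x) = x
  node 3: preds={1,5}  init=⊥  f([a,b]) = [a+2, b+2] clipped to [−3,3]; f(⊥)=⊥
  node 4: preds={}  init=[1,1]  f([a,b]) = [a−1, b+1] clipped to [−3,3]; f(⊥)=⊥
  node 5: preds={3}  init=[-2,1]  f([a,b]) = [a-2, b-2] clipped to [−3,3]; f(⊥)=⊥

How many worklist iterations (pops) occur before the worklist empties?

9

Iteration log — 9 steps:
  step 1. node 0  ⊔preds=⊥  new=[-2,2]  stable
  step 2. node 1  ⊔preds=[-2,1]  new=[-3,3]  old=⊥  +wl: 
  step 3. node 2  ⊔preds=[-3,3]  new=[-3,3]  old=⊥  +wl: 
  step 4. node 3  ⊔preds=[-3,3]  new=[-1,3]  old=⊥  +wl: 1
  step 5. node 4  ⊔preds=⊥  new=[1,1]  stable
  step 6. node 5  ⊔preds=[-1,3]  new=[-3,1]  old=[-2,1]  +wl: 2,3
  step 7. node 1  ⊔preds=[-3,3]  new=[-3,3]  stable
  step 8. node 2  ⊔preds=[-3,3]  new=[-3,3]  stable
  step 9. node 3  ⊔preds=[-3,3]  new=[-1,3]  stable

Least fixpoint reached:
  node 0: [-2,2]
  node 1: [-3,3]
  node 2: [-3,3]
  node 3: [-1,3]
  node 4: [1,1]
  node 5: [-3,1]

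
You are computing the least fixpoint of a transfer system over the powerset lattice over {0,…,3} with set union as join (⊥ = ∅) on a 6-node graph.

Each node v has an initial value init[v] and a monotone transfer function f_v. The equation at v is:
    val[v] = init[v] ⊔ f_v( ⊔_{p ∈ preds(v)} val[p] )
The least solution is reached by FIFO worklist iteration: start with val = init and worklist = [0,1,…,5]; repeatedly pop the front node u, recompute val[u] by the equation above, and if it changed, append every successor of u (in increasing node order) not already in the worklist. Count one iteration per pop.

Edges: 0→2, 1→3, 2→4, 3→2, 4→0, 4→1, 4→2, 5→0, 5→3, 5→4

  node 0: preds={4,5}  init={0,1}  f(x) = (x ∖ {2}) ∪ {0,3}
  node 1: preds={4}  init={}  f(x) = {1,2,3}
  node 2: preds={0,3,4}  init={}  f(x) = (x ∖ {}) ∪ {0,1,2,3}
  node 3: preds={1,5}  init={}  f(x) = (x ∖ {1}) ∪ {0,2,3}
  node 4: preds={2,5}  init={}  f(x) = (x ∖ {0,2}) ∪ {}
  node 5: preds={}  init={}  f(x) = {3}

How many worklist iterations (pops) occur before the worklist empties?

11

Worklist (11 pops):
  #1 pop 0: in={} → {0,1,3} (was {0,1}); enqueue []
  #2 pop 1: in={} → {1,2,3} (was {}); enqueue []
  #3 pop 2: in={0,1,3} → {0,1,2,3} (was {}); enqueue []
  #4 pop 3: in={1,2,3} → {0,2,3} (was {}); enqueue [2]
  #5 pop 4: in={0,1,2,3} → {1,3} (was {}); enqueue [0,1]
  #6 pop 5: in={} → {3} (was {}); enqueue [3,4]
  #7 pop 2: in={0,1,2,3} → {0,1,2,3} (no change)
  #8 pop 0: in={1,3} → {0,1,3} (no change)
  #9 pop 1: in={1,3} → {1,2,3} (no change)
  #10 pop 3: in={1,2,3} → {0,2,3} (no change)
  #11 pop 4: in={0,1,2,3} → {1,3} (no change)

Fixpoint:
  val[0] = {0,1,3}
  val[1] = {1,2,3}
  val[2] = {0,1,2,3}
  val[3] = {0,2,3}
  val[4] = {1,3}
  val[5] = {3}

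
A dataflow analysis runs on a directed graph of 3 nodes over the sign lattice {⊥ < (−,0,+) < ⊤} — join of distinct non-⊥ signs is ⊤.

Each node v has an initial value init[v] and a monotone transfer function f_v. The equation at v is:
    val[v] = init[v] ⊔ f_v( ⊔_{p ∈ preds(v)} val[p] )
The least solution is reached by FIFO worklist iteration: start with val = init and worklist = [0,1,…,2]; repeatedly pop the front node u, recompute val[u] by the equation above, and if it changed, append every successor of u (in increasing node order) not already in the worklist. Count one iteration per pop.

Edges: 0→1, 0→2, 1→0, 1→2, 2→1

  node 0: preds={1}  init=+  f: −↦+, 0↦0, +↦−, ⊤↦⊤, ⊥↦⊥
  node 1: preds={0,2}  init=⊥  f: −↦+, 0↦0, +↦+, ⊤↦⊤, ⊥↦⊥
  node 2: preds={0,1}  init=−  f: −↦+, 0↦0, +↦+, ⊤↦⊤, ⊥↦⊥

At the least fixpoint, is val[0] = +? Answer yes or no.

Iteration log — 6 steps:
  step 1. node 0  ⊔preds=⊥  new=+  stable
  step 2. node 1  ⊔preds=⊤  new=⊤  old=⊥  +wl: 0
  step 3. node 2  ⊔preds=⊤  new=⊤  old=−  +wl: 1
  step 4. node 0  ⊔preds=⊤  new=⊤  old=+  +wl: 2
  step 5. node 1  ⊔preds=⊤  new=⊤  stable
  step 6. node 2  ⊔preds=⊤  new=⊤  stable

Least fixpoint reached:
  node 0: ⊤
  node 1: ⊤
  node 2: ⊤

no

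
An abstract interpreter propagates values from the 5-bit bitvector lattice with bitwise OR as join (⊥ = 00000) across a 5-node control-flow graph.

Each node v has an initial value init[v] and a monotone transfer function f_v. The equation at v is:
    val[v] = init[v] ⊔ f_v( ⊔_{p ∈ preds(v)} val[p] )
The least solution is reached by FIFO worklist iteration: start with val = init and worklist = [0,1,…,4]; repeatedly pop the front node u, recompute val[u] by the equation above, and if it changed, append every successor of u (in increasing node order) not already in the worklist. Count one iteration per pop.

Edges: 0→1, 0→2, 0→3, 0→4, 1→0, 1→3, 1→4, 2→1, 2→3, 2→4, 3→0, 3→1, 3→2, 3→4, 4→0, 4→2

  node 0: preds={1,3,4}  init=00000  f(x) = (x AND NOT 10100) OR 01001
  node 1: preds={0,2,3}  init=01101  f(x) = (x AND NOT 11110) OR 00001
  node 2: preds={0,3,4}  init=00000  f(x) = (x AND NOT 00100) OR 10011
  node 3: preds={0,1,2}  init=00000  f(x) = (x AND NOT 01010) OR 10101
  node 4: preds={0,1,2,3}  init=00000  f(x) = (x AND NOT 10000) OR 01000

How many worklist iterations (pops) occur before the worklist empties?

Trace (11 dequeues):
  [1] u=0 | in 01101 | out 01001 | prev 00000 | push {}
  [2] u=1 | in 01001 | out 01101 | ==
  [3] u=2 | in 01001 | out 11011 | prev 00000 | push {1}
  [4] u=3 | in 11111 | out 10101 | prev 00000 | push {0,2}
  [5] u=4 | in 11111 | out 01111 | prev 00000 | push {}
  [6] u=1 | in 11111 | out 01101 | ==
  [7] u=0 | in 11111 | out 01011 | prev 01001 | push {1,3,4}
  [8] u=2 | in 11111 | out 11011 | ==
  [9] u=1 | in 11111 | out 01101 | ==
  [10] u=3 | in 11111 | out 10101 | ==
  [11] u=4 | in 11111 | out 01111 | ==

Converged values:
  [0] 01011
  [1] 01101
  [2] 11011
  [3] 10101
  [4] 01111

11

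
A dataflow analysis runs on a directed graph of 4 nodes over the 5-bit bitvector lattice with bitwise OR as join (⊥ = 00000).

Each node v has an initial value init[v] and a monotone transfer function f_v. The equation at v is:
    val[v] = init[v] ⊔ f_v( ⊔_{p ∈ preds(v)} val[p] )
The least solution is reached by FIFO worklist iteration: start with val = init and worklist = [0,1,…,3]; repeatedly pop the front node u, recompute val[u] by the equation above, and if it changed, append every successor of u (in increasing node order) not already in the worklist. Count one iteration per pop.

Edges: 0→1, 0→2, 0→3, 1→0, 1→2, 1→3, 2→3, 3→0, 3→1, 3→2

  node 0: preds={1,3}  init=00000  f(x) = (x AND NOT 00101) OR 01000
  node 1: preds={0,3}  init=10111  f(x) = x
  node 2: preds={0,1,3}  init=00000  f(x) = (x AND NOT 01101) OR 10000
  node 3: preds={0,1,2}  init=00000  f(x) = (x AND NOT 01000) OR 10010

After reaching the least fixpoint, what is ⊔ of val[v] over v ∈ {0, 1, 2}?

11111

Trace (7 dequeues):
  [1] u=0 | in 10111 | out 11010 | prev 00000 | push {}
  [2] u=1 | in 11010 | out 11111 | prev 10111 | push {0}
  [3] u=2 | in 11111 | out 10010 | prev 00000 | push {}
  [4] u=3 | in 11111 | out 10111 | prev 00000 | push {1,2}
  [5] u=0 | in 11111 | out 11010 | ==
  [6] u=1 | in 11111 | out 11111 | ==
  [7] u=2 | in 11111 | out 10010 | ==

Converged values:
  [0] 11010
  [1] 11111
  [2] 10010
  [3] 10111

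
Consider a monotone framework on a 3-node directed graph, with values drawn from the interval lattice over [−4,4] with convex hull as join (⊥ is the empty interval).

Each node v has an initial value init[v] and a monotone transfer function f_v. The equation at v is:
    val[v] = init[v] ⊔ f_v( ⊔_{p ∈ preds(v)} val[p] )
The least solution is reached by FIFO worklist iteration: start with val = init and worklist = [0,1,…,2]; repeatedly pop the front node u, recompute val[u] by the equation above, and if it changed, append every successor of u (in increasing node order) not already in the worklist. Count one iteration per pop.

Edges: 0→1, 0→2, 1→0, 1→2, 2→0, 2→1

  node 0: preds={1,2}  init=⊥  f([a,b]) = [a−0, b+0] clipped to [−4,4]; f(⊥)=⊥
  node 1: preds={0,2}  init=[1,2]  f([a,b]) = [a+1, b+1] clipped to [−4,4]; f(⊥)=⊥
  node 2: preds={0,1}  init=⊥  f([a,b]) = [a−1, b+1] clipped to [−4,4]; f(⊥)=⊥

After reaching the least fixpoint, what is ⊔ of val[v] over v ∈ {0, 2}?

Iteration log — 19 steps:
  step 1. node 0  ⊔preds=[1,2]  new=[1,2]  old=⊥  +wl: 
  step 2. node 1  ⊔preds=[1,2]  new=[1,3]  old=[1,2]  +wl: 0
  step 3. node 2  ⊔preds=[1,3]  new=[0,4]  old=⊥  +wl: 1
  step 4. node 0  ⊔preds=[0,4]  new=[0,4]  old=[1,2]  +wl: 2
  step 5. node 1  ⊔preds=[0,4]  new=[1,4]  old=[1,3]  +wl: 0
  step 6. node 2  ⊔preds=[0,4]  new=[-1,4]  old=[0,4]  +wl: 1
  step 7. node 0  ⊔preds=[-1,4]  new=[-1,4]  old=[0,4]  +wl: 2
  step 8. node 1  ⊔preds=[-1,4]  new=[0,4]  old=[1,4]  +wl: 0
  step 9. node 2  ⊔preds=[-1,4]  new=[-2,4]  old=[-1,4]  +wl: 1
  step 10. node 0  ⊔preds=[-2,4]  new=[-2,4]  old=[-1,4]  +wl: 2
  step 11. node 1  ⊔preds=[-2,4]  new=[-1,4]  old=[0,4]  +wl: 0
  step 12. node 2  ⊔preds=[-2,4]  new=[-3,4]  old=[-2,4]  +wl: 1
  step 13. node 0  ⊔preds=[-3,4]  new=[-3,4]  old=[-2,4]  +wl: 2
  step 14. node 1  ⊔preds=[-3,4]  new=[-2,4]  old=[-1,4]  +wl: 0
  step 15. node 2  ⊔preds=[-3,4]  new=[-4,4]  old=[-3,4]  +wl: 1
  step 16. node 0  ⊔preds=[-4,4]  new=[-4,4]  old=[-3,4]  +wl: 2
  step 17. node 1  ⊔preds=[-4,4]  new=[-3,4]  old=[-2,4]  +wl: 0
  step 18. node 2  ⊔preds=[-4,4]  new=[-4,4]  stable
  step 19. node 0  ⊔preds=[-4,4]  new=[-4,4]  stable

Least fixpoint reached:
  node 0: [-4,4]
  node 1: [-3,4]
  node 2: [-4,4]

[-4,4]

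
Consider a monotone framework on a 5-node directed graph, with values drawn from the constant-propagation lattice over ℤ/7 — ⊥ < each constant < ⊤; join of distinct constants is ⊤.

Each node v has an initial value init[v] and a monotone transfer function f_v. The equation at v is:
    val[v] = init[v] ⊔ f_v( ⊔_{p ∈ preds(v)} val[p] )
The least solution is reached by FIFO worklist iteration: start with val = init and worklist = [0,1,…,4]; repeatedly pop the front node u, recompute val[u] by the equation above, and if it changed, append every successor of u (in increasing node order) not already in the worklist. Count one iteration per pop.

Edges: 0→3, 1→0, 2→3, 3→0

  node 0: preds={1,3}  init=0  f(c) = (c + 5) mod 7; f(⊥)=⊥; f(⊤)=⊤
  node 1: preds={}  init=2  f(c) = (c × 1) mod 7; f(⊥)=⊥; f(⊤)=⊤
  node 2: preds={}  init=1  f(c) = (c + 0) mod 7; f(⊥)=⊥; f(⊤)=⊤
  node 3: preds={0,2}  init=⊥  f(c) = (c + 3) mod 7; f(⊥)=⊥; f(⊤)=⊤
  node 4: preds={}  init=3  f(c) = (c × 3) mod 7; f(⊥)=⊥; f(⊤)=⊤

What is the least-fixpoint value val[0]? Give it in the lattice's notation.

Trace (7 dequeues):
  [1] u=0 | in 2 | out 0 | ==
  [2] u=1 | in ⊥ | out 2 | ==
  [3] u=2 | in ⊥ | out 1 | ==
  [4] u=3 | in ⊤ | out ⊤ | prev ⊥ | push {0}
  [5] u=4 | in ⊥ | out 3 | ==
  [6] u=0 | in ⊤ | out ⊤ | prev 0 | push {3}
  [7] u=3 | in ⊤ | out ⊤ | ==

Converged values:
  [0] ⊤
  [1] 2
  [2] 1
  [3] ⊤
  [4] 3

⊤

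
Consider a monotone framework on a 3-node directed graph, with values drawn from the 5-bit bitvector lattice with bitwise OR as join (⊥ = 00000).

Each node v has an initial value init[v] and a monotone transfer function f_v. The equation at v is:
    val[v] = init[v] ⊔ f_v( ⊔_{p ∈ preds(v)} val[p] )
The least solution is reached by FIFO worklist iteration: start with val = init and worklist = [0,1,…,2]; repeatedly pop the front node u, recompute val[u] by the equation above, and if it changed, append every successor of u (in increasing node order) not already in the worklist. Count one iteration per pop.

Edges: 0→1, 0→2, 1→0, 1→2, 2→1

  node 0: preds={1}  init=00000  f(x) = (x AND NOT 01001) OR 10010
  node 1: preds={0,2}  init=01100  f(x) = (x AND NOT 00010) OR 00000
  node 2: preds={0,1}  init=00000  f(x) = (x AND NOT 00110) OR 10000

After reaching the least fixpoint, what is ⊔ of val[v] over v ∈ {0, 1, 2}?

11110

Trace (5 dequeues):
  [1] u=0 | in 01100 | out 10110 | prev 00000 | push {}
  [2] u=1 | in 10110 | out 11100 | prev 01100 | push {0}
  [3] u=2 | in 11110 | out 11000 | prev 00000 | push {1}
  [4] u=0 | in 11100 | out 10110 | ==
  [5] u=1 | in 11110 | out 11100 | ==

Converged values:
  [0] 10110
  [1] 11100
  [2] 11000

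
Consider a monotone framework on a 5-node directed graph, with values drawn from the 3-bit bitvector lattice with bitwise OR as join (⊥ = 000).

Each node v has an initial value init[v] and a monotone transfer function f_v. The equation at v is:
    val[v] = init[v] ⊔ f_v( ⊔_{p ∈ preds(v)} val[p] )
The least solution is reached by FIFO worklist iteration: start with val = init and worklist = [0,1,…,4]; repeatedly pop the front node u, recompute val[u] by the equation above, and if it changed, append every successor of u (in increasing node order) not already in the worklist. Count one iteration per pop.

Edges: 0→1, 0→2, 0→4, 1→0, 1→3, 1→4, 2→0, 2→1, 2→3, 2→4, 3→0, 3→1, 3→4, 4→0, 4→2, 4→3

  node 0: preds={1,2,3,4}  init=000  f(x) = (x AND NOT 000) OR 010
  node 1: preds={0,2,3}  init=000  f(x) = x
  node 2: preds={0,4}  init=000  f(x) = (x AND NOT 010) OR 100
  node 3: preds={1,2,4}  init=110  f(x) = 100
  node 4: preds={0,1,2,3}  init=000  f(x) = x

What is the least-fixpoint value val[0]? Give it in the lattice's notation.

Iteration log — 9 steps:
  step 1. node 0  ⊔preds=110  new=110  old=000  +wl: 
  step 2. node 1  ⊔preds=110  new=110  old=000  +wl: 0
  step 3. node 2  ⊔preds=110  new=100  old=000  +wl: 1
  step 4. node 3  ⊔preds=110  new=110  stable
  step 5. node 4  ⊔preds=110  new=110  old=000  +wl: 2,3
  step 6. node 0  ⊔preds=110  new=110  stable
  step 7. node 1  ⊔preds=110  new=110  stable
  step 8. node 2  ⊔preds=110  new=100  stable
  step 9. node 3  ⊔preds=110  new=110  stable

Least fixpoint reached:
  node 0: 110
  node 1: 110
  node 2: 100
  node 3: 110
  node 4: 110

110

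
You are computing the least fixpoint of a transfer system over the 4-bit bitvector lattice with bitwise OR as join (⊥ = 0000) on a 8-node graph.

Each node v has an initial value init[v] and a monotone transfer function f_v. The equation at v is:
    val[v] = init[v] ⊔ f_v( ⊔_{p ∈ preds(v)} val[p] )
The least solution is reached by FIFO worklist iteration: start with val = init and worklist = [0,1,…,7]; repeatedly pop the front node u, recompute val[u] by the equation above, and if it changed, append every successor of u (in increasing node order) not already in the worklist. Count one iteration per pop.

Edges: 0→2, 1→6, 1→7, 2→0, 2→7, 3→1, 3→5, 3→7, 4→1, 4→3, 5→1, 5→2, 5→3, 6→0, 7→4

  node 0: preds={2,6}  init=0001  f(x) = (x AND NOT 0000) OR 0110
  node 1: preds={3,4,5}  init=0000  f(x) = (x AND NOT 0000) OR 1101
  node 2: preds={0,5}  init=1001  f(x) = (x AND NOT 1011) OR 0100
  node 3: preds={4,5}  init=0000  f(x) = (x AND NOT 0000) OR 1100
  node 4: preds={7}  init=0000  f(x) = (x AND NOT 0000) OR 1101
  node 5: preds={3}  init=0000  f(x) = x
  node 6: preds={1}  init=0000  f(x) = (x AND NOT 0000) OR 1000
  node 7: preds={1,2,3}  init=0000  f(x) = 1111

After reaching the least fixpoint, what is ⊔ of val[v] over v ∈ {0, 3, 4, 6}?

1111

Trace (26 dequeues):
  [1] u=0 | in 1001 | out 1111 | prev 0001 | push {}
  [2] u=1 | in 0000 | out 1101 | prev 0000 | push {}
  [3] u=2 | in 1111 | out 1101 | prev 1001 | push {0}
  [4] u=3 | in 0000 | out 1100 | prev 0000 | push {1}
  [5] u=4 | in 0000 | out 1101 | prev 0000 | push {3}
  [6] u=5 | in 1100 | out 1100 | prev 0000 | push {2}
  [7] u=6 | in 1101 | out 1101 | prev 0000 | push {}
  [8] u=7 | in 1101 | out 1111 | prev 0000 | push {4}
  [9] u=0 | in 1101 | out 1111 | ==
  [10] u=1 | in 1101 | out 1101 | ==
  [11] u=3 | in 1101 | out 1101 | prev 1100 | push {1,5,7}
  [12] u=2 | in 1111 | out 1101 | ==
  [13] u=4 | in 1111 | out 1111 | prev 1101 | push {3}
  [14] u=1 | in 1111 | out 1111 | prev 1101 | push {6}
  [15] u=5 | in 1101 | out 1101 | prev 1100 | push {1,2}
  [16] u=7 | in 1111 | out 1111 | ==
  [17] u=3 | in 1111 | out 1111 | prev 1101 | push {5,7}
  [18] u=6 | in 1111 | out 1111 | prev 1101 | push {0}
  [19] u=1 | in 1111 | out 1111 | ==
  [20] u=2 | in 1111 | out 1101 | ==
  [21] u=5 | in 1111 | out 1111 | prev 1101 | push {1,2,3}
  [22] u=7 | in 1111 | out 1111 | ==
  [23] u=0 | in 1111 | out 1111 | ==
  [24] u=1 | in 1111 | out 1111 | ==
  [25] u=2 | in 1111 | out 1101 | ==
  [26] u=3 | in 1111 | out 1111 | ==

Converged values:
  [0] 1111
  [1] 1111
  [2] 1101
  [3] 1111
  [4] 1111
  [5] 1111
  [6] 1111
  [7] 1111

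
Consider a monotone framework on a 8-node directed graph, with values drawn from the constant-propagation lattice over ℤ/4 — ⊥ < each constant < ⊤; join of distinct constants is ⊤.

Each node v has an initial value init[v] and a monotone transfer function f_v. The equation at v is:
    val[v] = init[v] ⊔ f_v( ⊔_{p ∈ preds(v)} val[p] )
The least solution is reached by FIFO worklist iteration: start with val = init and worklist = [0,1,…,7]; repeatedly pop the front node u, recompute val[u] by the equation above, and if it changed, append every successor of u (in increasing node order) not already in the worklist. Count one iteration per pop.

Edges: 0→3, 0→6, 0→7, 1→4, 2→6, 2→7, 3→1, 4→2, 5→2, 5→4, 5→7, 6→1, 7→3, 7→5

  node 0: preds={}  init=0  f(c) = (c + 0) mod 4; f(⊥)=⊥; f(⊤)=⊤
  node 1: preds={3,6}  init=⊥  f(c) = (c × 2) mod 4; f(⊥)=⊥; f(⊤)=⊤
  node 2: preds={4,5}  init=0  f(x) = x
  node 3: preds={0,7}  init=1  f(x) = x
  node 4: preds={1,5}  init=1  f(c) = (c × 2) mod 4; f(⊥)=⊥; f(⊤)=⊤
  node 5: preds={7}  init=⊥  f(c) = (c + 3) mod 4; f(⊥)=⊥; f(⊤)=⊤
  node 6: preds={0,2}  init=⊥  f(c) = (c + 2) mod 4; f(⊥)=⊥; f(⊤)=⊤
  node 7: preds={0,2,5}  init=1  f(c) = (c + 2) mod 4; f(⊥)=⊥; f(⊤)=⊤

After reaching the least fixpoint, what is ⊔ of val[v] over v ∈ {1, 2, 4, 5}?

Worklist (16 pops):
  #1 pop 0: in=⊥ → 0 (no change)
  #2 pop 1: in=1 → 2 (was ⊥); enqueue []
  #3 pop 2: in=1 → ⊤ (was 0); enqueue []
  #4 pop 3: in=⊤ → ⊤ (was 1); enqueue [1]
  #5 pop 4: in=2 → ⊤ (was 1); enqueue [2]
  #6 pop 5: in=1 → 0 (was ⊥); enqueue [4]
  #7 pop 6: in=⊤ → ⊤ (was ⊥); enqueue []
  #8 pop 7: in=⊤ → ⊤ (was 1); enqueue [3,5]
  #9 pop 1: in=⊤ → ⊤ (was 2); enqueue []
  #10 pop 2: in=⊤ → ⊤ (no change)
  #11 pop 4: in=⊤ → ⊤ (no change)
  #12 pop 3: in=⊤ → ⊤ (no change)
  #13 pop 5: in=⊤ → ⊤ (was 0); enqueue [2,4,7]
  #14 pop 2: in=⊤ → ⊤ (no change)
  #15 pop 4: in=⊤ → ⊤ (no change)
  #16 pop 7: in=⊤ → ⊤ (no change)

Fixpoint:
  val[0] = 0
  val[1] = ⊤
  val[2] = ⊤
  val[3] = ⊤
  val[4] = ⊤
  val[5] = ⊤
  val[6] = ⊤
  val[7] = ⊤

⊤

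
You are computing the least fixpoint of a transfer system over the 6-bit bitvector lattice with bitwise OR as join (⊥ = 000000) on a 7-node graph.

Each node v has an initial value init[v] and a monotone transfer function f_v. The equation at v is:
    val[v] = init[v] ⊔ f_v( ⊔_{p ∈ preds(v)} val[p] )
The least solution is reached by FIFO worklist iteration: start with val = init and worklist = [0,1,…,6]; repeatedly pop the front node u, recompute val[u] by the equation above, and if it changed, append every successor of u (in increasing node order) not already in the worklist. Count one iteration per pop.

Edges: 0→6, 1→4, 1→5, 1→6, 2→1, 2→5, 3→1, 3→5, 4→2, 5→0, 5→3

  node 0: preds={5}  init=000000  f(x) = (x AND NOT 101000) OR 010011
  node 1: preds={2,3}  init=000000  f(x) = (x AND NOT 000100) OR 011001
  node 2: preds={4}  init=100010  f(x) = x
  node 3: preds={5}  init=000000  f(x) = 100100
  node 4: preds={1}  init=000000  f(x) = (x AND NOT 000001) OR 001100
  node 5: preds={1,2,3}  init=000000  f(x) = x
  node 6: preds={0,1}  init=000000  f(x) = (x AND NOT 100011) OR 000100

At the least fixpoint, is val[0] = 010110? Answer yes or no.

Trace (14 dequeues):
  [1] u=0 | in 000000 | out 010011 | prev 000000 | push {}
  [2] u=1 | in 100010 | out 111011 | prev 000000 | push {}
  [3] u=2 | in 000000 | out 100010 | ==
  [4] u=3 | in 000000 | out 100100 | prev 000000 | push {1}
  [5] u=4 | in 111011 | out 111110 | prev 000000 | push {2}
  [6] u=5 | in 111111 | out 111111 | prev 000000 | push {0,3}
  [7] u=6 | in 111011 | out 011100 | prev 000000 | push {}
  [8] u=1 | in 100110 | out 111011 | ==
  [9] u=2 | in 111110 | out 111110 | prev 100010 | push {1,5}
  [10] u=0 | in 111111 | out 010111 | prev 010011 | push {6}
  [11] u=3 | in 111111 | out 100100 | ==
  [12] u=1 | in 111110 | out 111011 | ==
  [13] u=5 | in 111111 | out 111111 | ==
  [14] u=6 | in 111111 | out 011100 | ==

Converged values:
  [0] 010111
  [1] 111011
  [2] 111110
  [3] 100100
  [4] 111110
  [5] 111111
  [6] 011100

no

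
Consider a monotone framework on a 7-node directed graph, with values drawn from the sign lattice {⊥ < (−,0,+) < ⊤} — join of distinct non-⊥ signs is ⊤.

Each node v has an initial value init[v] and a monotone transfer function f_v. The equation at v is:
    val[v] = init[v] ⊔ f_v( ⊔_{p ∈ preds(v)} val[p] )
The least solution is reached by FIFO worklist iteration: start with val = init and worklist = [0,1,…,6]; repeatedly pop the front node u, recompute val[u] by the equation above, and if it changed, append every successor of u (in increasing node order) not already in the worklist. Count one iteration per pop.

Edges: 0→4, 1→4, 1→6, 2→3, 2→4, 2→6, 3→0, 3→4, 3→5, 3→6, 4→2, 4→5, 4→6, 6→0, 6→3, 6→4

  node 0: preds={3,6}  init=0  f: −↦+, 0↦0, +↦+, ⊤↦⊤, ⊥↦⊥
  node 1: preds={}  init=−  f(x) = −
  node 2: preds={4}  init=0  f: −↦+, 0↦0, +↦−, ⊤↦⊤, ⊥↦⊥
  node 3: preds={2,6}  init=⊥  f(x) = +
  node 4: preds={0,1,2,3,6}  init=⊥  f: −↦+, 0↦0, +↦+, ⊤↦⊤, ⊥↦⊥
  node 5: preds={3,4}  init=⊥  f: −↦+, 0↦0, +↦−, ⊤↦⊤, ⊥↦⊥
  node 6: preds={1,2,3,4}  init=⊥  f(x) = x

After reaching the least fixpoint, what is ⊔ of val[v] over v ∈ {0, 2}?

Iteration log — 12 steps:
  step 1. node 0  ⊔preds=⊥  new=0  stable
  step 2. node 1  ⊔preds=⊥  new=−  stable
  step 3. node 2  ⊔preds=⊥  new=0  stable
  step 4. node 3  ⊔preds=0  new=+  old=⊥  +wl: 0
  step 5. node 4  ⊔preds=⊤  new=⊤  old=⊥  +wl: 2
  step 6. node 5  ⊔preds=⊤  new=⊤  old=⊥  +wl: 
  step 7. node 6  ⊔preds=⊤  new=⊤  old=⊥  +wl: 3,4
  step 8. node 0  ⊔preds=⊤  new=⊤  old=0  +wl: 
  step 9. node 2  ⊔preds=⊤  new=⊤  old=0  +wl: 6
  step 10. node 3  ⊔preds=⊤  new=+  stable
  step 11. node 4  ⊔preds=⊤  new=⊤  stable
  step 12. node 6  ⊔preds=⊤  new=⊤  stable

Least fixpoint reached:
  node 0: ⊤
  node 1: −
  node 2: ⊤
  node 3: +
  node 4: ⊤
  node 5: ⊤
  node 6: ⊤

⊤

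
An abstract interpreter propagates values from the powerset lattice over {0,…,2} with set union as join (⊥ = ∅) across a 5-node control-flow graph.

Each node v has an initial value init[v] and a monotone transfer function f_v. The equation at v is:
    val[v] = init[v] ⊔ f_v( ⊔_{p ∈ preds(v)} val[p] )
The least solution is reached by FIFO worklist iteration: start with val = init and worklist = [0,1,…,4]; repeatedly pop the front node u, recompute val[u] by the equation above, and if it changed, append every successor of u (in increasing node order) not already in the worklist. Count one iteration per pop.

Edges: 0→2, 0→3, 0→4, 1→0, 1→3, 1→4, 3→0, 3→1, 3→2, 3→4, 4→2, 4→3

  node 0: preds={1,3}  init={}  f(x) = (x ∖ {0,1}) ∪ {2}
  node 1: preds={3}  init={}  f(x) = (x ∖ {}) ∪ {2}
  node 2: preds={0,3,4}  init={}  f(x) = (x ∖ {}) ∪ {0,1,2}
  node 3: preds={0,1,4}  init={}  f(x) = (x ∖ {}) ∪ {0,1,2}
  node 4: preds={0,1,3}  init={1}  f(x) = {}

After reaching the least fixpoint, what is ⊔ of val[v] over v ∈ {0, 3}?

{0,1,2}

Trace (11 dequeues):
  [1] u=0 | in {} | out {2} | prev {} | push {}
  [2] u=1 | in {} | out {2} | prev {} | push {0}
  [3] u=2 | in {1,2} | out {0,1,2} | prev {} | push {}
  [4] u=3 | in {1,2} | out {0,1,2} | prev {} | push {1,2}
  [5] u=4 | in {0,1,2} | out {1} | ==
  [6] u=0 | in {0,1,2} | out {2} | ==
  [7] u=1 | in {0,1,2} | out {0,1,2} | prev {2} | push {0,3,4}
  [8] u=2 | in {0,1,2} | out {0,1,2} | ==
  [9] u=0 | in {0,1,2} | out {2} | ==
  [10] u=3 | in {0,1,2} | out {0,1,2} | ==
  [11] u=4 | in {0,1,2} | out {1} | ==

Converged values:
  [0] {2}
  [1] {0,1,2}
  [2] {0,1,2}
  [3] {0,1,2}
  [4] {1}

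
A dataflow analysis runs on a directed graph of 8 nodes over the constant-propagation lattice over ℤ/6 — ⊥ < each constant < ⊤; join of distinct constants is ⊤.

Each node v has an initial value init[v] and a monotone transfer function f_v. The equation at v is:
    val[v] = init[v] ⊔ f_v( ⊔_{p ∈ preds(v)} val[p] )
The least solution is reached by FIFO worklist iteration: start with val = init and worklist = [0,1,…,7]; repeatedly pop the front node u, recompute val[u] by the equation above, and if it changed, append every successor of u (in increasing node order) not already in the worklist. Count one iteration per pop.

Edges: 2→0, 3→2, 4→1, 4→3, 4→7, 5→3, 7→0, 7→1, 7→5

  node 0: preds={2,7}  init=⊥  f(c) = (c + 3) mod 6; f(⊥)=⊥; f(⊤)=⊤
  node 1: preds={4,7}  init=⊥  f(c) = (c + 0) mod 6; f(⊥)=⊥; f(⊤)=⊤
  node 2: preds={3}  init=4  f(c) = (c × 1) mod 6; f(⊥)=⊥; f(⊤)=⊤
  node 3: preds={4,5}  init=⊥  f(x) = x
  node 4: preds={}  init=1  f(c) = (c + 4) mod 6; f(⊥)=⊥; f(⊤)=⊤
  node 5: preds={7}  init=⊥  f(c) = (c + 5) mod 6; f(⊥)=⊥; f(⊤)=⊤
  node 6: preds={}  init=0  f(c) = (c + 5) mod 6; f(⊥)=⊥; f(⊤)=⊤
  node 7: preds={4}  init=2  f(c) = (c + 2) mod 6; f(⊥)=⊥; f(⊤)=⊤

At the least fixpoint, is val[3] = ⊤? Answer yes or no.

Worklist (15 pops):
  #1 pop 0: in=⊤ → ⊤ (was ⊥); enqueue []
  #2 pop 1: in=⊤ → ⊤ (was ⊥); enqueue []
  #3 pop 2: in=⊥ → 4 (no change)
  #4 pop 3: in=1 → 1 (was ⊥); enqueue [2]
  #5 pop 4: in=⊥ → 1 (no change)
  #6 pop 5: in=2 → 1 (was ⊥); enqueue [3]
  #7 pop 6: in=⊥ → 0 (no change)
  #8 pop 7: in=1 → ⊤ (was 2); enqueue [0,1,5]
  #9 pop 2: in=1 → ⊤ (was 4); enqueue []
  #10 pop 3: in=1 → 1 (no change)
  #11 pop 0: in=⊤ → ⊤ (no change)
  #12 pop 1: in=⊤ → ⊤ (no change)
  #13 pop 5: in=⊤ → ⊤ (was 1); enqueue [3]
  #14 pop 3: in=⊤ → ⊤ (was 1); enqueue [2]
  #15 pop 2: in=⊤ → ⊤ (no change)

Fixpoint:
  val[0] = ⊤
  val[1] = ⊤
  val[2] = ⊤
  val[3] = ⊤
  val[4] = 1
  val[5] = ⊤
  val[6] = 0
  val[7] = ⊤

yes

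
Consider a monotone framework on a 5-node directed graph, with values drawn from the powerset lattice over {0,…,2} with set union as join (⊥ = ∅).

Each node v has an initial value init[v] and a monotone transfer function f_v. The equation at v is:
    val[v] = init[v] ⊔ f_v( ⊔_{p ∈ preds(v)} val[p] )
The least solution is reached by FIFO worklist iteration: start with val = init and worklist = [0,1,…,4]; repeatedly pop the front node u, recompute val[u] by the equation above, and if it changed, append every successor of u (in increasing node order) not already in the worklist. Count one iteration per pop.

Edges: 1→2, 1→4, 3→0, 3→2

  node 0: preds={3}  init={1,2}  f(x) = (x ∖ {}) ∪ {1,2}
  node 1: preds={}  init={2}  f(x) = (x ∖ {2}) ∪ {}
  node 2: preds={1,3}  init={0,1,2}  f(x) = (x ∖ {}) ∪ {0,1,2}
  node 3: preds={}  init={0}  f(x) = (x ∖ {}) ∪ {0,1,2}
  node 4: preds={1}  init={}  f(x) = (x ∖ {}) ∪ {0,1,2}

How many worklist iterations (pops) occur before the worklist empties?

Worklist (7 pops):
  #1 pop 0: in={0} → {0,1,2} (was {1,2}); enqueue []
  #2 pop 1: in={} → {2} (no change)
  #3 pop 2: in={0,2} → {0,1,2} (no change)
  #4 pop 3: in={} → {0,1,2} (was {0}); enqueue [0,2]
  #5 pop 4: in={2} → {0,1,2} (was {}); enqueue []
  #6 pop 0: in={0,1,2} → {0,1,2} (no change)
  #7 pop 2: in={0,1,2} → {0,1,2} (no change)

Fixpoint:
  val[0] = {0,1,2}
  val[1] = {2}
  val[2] = {0,1,2}
  val[3] = {0,1,2}
  val[4] = {0,1,2}

7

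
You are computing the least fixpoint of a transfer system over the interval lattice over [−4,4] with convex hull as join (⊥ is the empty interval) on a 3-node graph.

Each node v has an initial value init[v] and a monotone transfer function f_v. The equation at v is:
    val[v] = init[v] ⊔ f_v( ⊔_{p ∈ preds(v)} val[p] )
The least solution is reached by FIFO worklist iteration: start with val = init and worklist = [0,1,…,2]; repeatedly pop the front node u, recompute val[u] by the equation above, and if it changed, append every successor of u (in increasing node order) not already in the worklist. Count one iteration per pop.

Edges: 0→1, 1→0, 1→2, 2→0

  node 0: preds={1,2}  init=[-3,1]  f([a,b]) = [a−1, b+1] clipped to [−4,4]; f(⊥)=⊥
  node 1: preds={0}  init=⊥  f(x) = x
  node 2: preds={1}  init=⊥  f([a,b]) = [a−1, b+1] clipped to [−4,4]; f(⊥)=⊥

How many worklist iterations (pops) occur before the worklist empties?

Trace (10 dequeues):
  [1] u=0 | in ⊥ | out [-3,1] | ==
  [2] u=1 | in [-3,1] | out [-3,1] | prev ⊥ | push {0}
  [3] u=2 | in [-3,1] | out [-4,2] | prev ⊥ | push {}
  [4] u=0 | in [-4,2] | out [-4,3] | prev [-3,1] | push {1}
  [5] u=1 | in [-4,3] | out [-4,3] | prev [-3,1] | push {0,2}
  [6] u=0 | in [-4,3] | out [-4,4] | prev [-4,3] | push {1}
  [7] u=2 | in [-4,3] | out [-4,4] | prev [-4,2] | push {0}
  [8] u=1 | in [-4,4] | out [-4,4] | prev [-4,3] | push {2}
  [9] u=0 | in [-4,4] | out [-4,4] | ==
  [10] u=2 | in [-4,4] | out [-4,4] | ==

Converged values:
  [0] [-4,4]
  [1] [-4,4]
  [2] [-4,4]

10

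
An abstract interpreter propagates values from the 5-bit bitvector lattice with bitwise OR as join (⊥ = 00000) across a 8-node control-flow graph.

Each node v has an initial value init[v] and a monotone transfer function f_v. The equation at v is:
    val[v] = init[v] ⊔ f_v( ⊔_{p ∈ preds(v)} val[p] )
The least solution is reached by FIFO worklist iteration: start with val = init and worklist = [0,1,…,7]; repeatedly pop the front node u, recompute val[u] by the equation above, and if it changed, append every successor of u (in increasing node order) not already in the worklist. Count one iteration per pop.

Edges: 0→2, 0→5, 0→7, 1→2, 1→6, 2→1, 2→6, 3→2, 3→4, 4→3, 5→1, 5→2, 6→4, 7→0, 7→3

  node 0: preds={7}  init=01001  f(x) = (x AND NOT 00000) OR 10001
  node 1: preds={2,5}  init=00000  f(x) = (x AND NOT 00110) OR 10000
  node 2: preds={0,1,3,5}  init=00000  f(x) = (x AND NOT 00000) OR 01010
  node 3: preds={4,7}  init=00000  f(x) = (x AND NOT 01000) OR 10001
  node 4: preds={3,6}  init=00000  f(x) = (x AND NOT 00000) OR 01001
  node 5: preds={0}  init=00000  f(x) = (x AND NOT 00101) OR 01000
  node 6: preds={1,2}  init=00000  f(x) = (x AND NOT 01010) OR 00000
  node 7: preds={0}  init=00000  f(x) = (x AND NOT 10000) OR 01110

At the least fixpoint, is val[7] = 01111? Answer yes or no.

yes

Trace (22 dequeues):
  [1] u=0 | in 00000 | out 11001 | prev 01001 | push {}
  [2] u=1 | in 00000 | out 10000 | prev 00000 | push {}
  [3] u=2 | in 11001 | out 11011 | prev 00000 | push {1}
  [4] u=3 | in 00000 | out 10001 | prev 00000 | push {2}
  [5] u=4 | in 10001 | out 11001 | prev 00000 | push {3}
  [6] u=5 | in 11001 | out 11000 | prev 00000 | push {}
  [7] u=6 | in 11011 | out 10001 | prev 00000 | push {4}
  [8] u=7 | in 11001 | out 01111 | prev 00000 | push {0}
  [9] u=1 | in 11011 | out 11001 | prev 10000 | push {6}
  [10] u=2 | in 11001 | out 11011 | ==
  [11] u=3 | in 11111 | out 10111 | prev 10001 | push {2}
  [12] u=4 | in 10111 | out 11111 | prev 11001 | push {3}
  [13] u=0 | in 01111 | out 11111 | prev 11001 | push {5,7}
  [14] u=6 | in 11011 | out 10001 | ==
  [15] u=2 | in 11111 | out 11111 | prev 11011 | push {1,6}
  [16] u=3 | in 11111 | out 10111 | ==
  [17] u=5 | in 11111 | out 11010 | prev 11000 | push {2}
  [18] u=7 | in 11111 | out 01111 | ==
  [19] u=1 | in 11111 | out 11001 | ==
  [20] u=6 | in 11111 | out 10101 | prev 10001 | push {4}
  [21] u=2 | in 11111 | out 11111 | ==
  [22] u=4 | in 10111 | out 11111 | ==

Converged values:
  [0] 11111
  [1] 11001
  [2] 11111
  [3] 10111
  [4] 11111
  [5] 11010
  [6] 10101
  [7] 01111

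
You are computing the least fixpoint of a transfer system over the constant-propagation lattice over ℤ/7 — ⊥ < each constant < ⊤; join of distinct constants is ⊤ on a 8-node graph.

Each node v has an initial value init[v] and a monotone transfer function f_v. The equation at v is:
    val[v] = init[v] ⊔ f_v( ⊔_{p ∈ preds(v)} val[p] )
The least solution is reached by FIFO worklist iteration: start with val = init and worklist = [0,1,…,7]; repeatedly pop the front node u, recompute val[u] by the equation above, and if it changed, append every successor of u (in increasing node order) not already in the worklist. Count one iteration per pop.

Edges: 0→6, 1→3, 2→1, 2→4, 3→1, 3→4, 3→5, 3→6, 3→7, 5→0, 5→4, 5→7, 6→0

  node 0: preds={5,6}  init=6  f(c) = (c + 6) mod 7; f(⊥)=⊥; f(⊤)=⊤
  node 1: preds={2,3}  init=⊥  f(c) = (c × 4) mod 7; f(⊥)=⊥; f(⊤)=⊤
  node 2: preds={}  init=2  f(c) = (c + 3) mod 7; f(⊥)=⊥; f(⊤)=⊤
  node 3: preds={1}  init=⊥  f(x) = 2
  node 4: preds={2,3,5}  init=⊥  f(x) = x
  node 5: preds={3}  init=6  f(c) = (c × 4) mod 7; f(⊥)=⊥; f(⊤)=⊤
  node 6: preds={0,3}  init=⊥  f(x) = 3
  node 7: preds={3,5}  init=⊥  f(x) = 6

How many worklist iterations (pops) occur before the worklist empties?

11

Trace (11 dequeues):
  [1] u=0 | in 6 | out ⊤ | prev 6 | push {}
  [2] u=1 | in 2 | out 1 | prev ⊥ | push {}
  [3] u=2 | in ⊥ | out 2 | ==
  [4] u=3 | in 1 | out 2 | prev ⊥ | push {1}
  [5] u=4 | in ⊤ | out ⊤ | prev ⊥ | push {}
  [6] u=5 | in 2 | out ⊤ | prev 6 | push {0,4}
  [7] u=6 | in ⊤ | out 3 | prev ⊥ | push {}
  [8] u=7 | in ⊤ | out 6 | prev ⊥ | push {}
  [9] u=1 | in 2 | out 1 | ==
  [10] u=0 | in ⊤ | out ⊤ | ==
  [11] u=4 | in ⊤ | out ⊤ | ==

Converged values:
  [0] ⊤
  [1] 1
  [2] 2
  [3] 2
  [4] ⊤
  [5] ⊤
  [6] 3
  [7] 6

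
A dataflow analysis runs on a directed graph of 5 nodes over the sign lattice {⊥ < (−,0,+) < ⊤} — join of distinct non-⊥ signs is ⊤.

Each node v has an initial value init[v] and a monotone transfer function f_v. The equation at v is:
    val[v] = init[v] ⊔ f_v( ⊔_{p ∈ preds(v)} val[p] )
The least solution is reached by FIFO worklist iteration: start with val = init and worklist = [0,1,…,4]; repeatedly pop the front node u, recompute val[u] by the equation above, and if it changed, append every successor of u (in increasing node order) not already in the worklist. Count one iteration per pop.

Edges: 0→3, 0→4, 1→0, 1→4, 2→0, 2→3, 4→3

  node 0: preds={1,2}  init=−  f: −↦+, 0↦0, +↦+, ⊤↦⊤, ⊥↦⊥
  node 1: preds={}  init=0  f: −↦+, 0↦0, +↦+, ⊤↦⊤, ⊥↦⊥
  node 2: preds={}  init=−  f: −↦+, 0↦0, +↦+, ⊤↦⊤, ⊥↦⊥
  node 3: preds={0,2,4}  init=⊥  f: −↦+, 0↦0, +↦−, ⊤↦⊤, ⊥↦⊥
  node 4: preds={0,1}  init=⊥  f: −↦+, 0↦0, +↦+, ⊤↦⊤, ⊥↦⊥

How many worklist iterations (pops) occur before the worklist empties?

6

Worklist (6 pops):
  #1 pop 0: in=⊤ → ⊤ (was −); enqueue []
  #2 pop 1: in=⊥ → 0 (no change)
  #3 pop 2: in=⊥ → − (no change)
  #4 pop 3: in=⊤ → ⊤ (was ⊥); enqueue []
  #5 pop 4: in=⊤ → ⊤ (was ⊥); enqueue [3]
  #6 pop 3: in=⊤ → ⊤ (no change)

Fixpoint:
  val[0] = ⊤
  val[1] = 0
  val[2] = −
  val[3] = ⊤
  val[4] = ⊤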